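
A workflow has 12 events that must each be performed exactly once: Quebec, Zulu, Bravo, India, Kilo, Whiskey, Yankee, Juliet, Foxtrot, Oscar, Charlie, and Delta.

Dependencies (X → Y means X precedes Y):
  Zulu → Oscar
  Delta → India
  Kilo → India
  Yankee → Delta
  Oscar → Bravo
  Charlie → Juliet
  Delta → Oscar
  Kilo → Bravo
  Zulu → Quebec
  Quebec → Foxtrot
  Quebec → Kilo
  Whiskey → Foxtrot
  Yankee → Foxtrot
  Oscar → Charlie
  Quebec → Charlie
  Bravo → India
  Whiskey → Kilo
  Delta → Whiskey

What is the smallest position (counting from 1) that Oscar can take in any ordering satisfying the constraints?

4

Working backwards through the constraints from Oscar, its full set of required predecessors is Zulu, Yankee, Delta — 3 of them.
With 3 mandatory predecessors, the earliest Oscar can sit is position 3+1 = 4, and placing just those 3 first achieves it.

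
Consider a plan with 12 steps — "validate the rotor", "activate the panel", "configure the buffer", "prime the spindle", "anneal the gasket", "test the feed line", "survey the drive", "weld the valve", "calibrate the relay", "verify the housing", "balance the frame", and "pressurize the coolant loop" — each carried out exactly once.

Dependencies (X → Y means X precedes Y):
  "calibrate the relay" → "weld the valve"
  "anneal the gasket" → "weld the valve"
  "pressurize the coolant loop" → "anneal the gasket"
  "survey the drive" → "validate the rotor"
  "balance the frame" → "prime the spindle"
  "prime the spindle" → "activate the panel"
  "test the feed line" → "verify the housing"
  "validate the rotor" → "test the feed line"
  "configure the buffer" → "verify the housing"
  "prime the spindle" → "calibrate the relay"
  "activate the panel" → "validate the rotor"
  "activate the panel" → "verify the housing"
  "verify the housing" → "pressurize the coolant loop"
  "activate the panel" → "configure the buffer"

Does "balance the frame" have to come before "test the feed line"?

Yes

Chaining the stated constraints: "balance the frame" → "prime the spindle" → "activate the panel" → "validate the rotor" → "test the feed line".
Hence "balance the frame" necessarily comes before "test the feed line".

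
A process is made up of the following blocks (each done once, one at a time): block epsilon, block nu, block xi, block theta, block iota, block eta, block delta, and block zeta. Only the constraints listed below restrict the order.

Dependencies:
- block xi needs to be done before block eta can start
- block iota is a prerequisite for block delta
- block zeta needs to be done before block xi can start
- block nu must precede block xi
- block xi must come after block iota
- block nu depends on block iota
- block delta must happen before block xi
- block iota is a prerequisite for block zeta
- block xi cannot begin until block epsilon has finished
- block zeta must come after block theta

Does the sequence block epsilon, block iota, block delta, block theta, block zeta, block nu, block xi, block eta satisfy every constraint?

Every stated constraint is respected: block epsilon sits at position 1, ahead of block xi at position 7, and each of the other listed pairs likewise has the predecessor earlier in the sequence.

Yes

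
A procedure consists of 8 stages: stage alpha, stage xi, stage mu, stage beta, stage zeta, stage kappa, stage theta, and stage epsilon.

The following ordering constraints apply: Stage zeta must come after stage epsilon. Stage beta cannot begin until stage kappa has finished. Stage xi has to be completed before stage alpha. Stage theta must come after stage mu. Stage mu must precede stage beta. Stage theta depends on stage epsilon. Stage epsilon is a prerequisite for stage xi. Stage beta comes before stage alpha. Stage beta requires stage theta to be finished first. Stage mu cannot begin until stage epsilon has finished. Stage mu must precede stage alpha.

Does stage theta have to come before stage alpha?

Following the dependencies: stage theta → stage beta → stage alpha.
Hence stage theta necessarily comes before stage alpha.

Yes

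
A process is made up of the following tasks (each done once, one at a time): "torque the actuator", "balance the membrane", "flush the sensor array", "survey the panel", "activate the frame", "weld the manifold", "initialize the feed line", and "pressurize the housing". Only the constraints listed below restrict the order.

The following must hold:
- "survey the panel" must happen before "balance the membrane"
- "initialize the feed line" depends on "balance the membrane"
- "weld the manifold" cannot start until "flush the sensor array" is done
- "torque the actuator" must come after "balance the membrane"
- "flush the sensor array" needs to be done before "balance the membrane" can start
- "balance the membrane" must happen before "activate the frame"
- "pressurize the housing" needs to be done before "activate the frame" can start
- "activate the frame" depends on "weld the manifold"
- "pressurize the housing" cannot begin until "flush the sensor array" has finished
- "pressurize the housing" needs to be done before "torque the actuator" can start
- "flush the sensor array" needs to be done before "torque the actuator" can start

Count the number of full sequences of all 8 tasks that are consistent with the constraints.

158

The tasks with no prerequisites are "flush the sensor array", "survey the panel"; any of them can be placed first.
Counting all ways to extend the partial order to a total order gives 158.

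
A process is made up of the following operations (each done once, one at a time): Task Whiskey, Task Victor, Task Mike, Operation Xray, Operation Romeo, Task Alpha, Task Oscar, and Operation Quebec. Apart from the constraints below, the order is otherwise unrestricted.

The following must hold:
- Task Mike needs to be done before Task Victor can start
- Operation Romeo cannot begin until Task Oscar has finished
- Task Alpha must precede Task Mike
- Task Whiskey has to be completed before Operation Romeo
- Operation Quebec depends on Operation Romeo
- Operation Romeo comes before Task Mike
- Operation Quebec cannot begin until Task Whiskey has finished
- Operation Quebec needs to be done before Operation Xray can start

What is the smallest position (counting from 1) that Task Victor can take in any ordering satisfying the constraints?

Working backwards through the constraints from Task Victor, its full set of required predecessors is Task Whiskey, Task Mike, Operation Romeo, Task Alpha, Task Oscar — 5 of them.
So at minimum 5 operations come before Task Victor, putting Task Victor no earlier than position 6. That position is achievable by scheduling exactly those predecessors first.

6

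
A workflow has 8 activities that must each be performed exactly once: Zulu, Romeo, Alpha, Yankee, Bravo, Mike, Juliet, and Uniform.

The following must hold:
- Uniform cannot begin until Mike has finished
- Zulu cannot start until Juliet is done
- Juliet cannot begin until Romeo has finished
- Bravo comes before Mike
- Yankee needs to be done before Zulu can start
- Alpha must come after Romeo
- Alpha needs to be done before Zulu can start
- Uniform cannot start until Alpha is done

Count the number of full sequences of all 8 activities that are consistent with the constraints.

350

3 activities have no prerequisites (Romeo, Yankee, Bravo), so any of them could come first.
Enumerating by repeatedly choosing an available activity (one whose prerequisites are all placed) gives 350 distinct complete orderings.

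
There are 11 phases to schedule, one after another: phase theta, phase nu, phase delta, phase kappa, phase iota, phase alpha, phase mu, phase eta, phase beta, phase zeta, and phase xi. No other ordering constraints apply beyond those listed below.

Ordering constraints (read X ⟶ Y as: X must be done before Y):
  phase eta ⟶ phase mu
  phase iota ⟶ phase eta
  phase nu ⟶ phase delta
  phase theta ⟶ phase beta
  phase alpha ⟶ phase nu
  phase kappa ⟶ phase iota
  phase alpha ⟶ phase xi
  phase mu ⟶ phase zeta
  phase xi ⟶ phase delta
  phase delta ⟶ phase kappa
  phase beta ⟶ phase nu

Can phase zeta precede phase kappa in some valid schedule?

The constraints give a chain phase kappa → phase iota → phase eta → phase mu → phase zeta, which forces phase kappa before phase zeta.
Hence phase zeta can never be scheduled before phase kappa.

No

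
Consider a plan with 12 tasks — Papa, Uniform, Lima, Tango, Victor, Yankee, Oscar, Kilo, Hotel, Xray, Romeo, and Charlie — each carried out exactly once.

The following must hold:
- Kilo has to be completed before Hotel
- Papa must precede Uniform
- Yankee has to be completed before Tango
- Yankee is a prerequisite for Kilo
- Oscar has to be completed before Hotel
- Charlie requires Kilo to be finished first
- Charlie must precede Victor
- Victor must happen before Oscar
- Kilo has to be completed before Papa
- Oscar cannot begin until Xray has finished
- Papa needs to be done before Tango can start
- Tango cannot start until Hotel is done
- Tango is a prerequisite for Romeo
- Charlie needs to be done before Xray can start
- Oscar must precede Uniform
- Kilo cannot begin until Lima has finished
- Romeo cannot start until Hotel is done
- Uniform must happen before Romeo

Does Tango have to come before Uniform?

Nothing in the constraints links Tango and Uniform; they are unordered relative to each other.
There exist valid orderings with Uniform before Tango, so Tango is not required to come first.

No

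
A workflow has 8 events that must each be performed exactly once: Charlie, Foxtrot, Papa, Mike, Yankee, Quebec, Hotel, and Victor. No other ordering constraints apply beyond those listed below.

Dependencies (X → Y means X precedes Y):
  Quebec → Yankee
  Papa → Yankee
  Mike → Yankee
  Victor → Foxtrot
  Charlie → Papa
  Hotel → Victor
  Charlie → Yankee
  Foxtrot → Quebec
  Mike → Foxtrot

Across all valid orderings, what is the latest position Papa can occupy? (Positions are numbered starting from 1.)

7

Following the constraints forward from Papa, its only required successor is Yankee.
With 1 mandatory successor out of 8 events total, the latest slot for Papa is 8−1 = 7, and it's reachable by doing all non-successors before Papa.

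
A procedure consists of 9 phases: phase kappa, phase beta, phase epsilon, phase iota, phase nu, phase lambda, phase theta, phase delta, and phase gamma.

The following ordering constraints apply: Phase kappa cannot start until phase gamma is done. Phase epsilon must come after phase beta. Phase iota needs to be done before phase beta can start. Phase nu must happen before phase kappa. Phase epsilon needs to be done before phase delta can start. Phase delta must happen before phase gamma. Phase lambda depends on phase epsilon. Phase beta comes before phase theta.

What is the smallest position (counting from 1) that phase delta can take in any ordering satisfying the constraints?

Every phase that must precede phase delta has to come before it. Tracing all chains that end at phase delta, those phases are: phase beta, phase epsilon, phase iota — 3 in total.
So at minimum 3 phases come before phase delta, putting phase delta no earlier than position 4. That position is achievable by scheduling exactly those predecessors first.

4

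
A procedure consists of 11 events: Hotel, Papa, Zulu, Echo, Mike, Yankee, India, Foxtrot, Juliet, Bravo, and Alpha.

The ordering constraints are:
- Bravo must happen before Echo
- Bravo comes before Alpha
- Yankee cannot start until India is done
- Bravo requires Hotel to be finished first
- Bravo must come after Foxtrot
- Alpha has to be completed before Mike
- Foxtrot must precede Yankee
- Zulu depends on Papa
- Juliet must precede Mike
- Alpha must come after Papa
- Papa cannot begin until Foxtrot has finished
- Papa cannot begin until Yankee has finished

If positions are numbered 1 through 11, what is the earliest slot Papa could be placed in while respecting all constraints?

4

The events that are forced before Papa, directly or transitively, are Yankee, India, Foxtrot. That's 3 events.
With 3 mandatory predecessors, the earliest Papa can sit is position 3+1 = 4, and placing just those 3 first achieves it.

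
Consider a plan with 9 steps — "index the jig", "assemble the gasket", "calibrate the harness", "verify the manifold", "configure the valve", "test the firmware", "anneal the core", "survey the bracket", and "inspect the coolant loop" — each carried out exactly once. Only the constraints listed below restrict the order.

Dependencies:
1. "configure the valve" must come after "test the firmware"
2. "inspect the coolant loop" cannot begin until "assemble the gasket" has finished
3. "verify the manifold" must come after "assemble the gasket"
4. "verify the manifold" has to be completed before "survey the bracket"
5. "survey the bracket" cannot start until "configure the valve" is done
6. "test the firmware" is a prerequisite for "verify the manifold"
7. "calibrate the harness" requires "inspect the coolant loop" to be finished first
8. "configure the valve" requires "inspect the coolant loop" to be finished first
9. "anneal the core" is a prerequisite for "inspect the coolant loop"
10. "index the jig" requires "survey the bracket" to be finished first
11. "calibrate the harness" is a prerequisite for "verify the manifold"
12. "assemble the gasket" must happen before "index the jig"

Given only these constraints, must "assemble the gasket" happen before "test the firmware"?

No chain of constraints connects "assemble the gasket" to "test the firmware" in either direction.
There exist valid orderings with "test the firmware" before "assemble the gasket", so "assemble the gasket" is not required to come first.

No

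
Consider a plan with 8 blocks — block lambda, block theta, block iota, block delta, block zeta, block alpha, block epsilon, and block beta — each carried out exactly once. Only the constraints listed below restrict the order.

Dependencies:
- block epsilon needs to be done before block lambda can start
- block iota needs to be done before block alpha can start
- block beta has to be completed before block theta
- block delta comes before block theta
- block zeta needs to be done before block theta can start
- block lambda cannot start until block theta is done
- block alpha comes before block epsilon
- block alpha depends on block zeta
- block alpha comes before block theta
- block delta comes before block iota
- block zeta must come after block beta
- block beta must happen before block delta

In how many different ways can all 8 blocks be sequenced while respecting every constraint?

Block beta is the only block with nothing required before it, so every ordering starts there.
Counting all ways to extend the partial order to a total order gives 6.

6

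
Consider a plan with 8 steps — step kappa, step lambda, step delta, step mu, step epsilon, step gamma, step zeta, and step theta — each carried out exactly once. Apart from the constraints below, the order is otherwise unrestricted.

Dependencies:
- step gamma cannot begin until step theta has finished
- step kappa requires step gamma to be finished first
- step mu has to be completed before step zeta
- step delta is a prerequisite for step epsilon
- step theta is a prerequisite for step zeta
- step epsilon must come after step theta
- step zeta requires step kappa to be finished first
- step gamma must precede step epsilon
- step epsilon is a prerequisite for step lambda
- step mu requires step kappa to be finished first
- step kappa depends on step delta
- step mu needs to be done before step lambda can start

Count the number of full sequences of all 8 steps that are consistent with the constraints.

2 steps have no prerequisites (step delta, step theta), so any of them could come first.
Systematically extending each partial ordering one step at a time and counting, there are 21 complete orderings.

21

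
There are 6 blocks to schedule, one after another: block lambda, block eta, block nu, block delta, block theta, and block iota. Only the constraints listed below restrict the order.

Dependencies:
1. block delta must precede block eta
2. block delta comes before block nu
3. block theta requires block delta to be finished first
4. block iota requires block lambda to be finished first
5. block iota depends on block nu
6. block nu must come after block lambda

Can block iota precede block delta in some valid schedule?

The constraints give a chain block delta → block nu → block iota, which forces block delta before block iota.
So no valid ordering can have block iota before block delta.

No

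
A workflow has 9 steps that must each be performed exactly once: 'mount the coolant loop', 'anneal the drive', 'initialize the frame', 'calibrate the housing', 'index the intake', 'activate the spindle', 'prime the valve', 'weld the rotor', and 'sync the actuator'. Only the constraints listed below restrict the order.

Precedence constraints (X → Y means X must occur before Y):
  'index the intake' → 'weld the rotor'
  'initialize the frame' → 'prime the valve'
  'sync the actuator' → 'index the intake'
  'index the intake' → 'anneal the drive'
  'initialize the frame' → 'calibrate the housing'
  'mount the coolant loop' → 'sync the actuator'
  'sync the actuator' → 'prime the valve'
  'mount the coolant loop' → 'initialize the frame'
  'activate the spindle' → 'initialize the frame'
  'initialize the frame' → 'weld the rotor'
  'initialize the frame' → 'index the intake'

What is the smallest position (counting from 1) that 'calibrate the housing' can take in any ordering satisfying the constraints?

4

Working backwards through the constraints from 'calibrate the housing', its full set of required predecessors is 'mount the coolant loop', 'initialize the frame', 'activate the spindle' — 3 of them.
With 3 mandatory predecessors, the earliest 'calibrate the housing' can sit is position 3+1 = 4, and placing just those 3 first achieves it.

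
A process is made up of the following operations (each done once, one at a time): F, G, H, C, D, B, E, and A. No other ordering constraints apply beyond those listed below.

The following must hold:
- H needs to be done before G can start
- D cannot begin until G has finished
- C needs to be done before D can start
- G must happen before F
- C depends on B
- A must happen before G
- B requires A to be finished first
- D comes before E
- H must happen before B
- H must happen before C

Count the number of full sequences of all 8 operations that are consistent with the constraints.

The operations with no prerequisites are H, A; any of them can be placed first.
Counting all ways to extend the partial order to a total order gives 24.

24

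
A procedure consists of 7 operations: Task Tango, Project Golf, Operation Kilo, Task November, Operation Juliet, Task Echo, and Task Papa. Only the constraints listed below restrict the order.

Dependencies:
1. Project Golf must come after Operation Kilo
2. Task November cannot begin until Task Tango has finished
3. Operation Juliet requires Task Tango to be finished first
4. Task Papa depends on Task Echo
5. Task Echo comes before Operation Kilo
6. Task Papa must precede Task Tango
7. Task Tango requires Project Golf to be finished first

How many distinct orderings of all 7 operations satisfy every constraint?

Only Task Echo has no prerequisites, so it must go first.
Counting all ways to extend the partial order to a total order gives 6.

6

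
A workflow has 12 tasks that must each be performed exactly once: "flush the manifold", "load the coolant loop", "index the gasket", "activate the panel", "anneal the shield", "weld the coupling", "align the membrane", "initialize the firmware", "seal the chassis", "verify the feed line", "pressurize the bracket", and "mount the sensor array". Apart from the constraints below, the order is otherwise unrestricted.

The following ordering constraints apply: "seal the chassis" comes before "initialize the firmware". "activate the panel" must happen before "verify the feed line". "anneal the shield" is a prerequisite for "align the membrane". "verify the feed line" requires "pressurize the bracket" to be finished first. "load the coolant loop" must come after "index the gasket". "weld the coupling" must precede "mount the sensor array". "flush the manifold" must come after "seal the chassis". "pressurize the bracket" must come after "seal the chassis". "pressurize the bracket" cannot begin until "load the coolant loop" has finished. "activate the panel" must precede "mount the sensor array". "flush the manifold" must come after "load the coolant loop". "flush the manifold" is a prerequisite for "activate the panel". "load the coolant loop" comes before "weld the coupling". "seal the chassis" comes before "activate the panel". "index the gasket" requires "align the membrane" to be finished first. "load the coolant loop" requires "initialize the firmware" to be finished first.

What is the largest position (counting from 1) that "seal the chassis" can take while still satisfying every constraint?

Following every chain forward from "seal the chassis", the tasks that must come later are "flush the manifold", "load the coolant loop", "activate the panel", "weld the coupling", "initialize the firmware", "verify the feed line", "pressurize the bracket", "mount the sensor array" — 8 of them.
So at least 8 tasks follow "seal the chassis", putting "seal the chassis" no later than position 4. That position is achievable by scheduling everything else first.

4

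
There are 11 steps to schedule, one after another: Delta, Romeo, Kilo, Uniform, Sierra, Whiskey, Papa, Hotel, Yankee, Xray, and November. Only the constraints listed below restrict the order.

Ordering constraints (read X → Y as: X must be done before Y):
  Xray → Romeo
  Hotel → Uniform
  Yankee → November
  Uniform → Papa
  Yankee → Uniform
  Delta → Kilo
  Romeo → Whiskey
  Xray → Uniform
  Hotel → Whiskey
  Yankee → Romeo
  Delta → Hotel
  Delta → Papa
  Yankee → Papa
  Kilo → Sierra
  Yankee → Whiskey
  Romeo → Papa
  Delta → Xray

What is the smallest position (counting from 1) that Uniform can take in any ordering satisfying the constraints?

Working backwards through the constraints from Uniform, its full set of required predecessors is Delta, Hotel, Yankee, Xray — 4 of them.
So at minimum 4 steps come before Uniform, putting Uniform no earlier than position 5. That position is achievable by scheduling exactly those predecessors first.

5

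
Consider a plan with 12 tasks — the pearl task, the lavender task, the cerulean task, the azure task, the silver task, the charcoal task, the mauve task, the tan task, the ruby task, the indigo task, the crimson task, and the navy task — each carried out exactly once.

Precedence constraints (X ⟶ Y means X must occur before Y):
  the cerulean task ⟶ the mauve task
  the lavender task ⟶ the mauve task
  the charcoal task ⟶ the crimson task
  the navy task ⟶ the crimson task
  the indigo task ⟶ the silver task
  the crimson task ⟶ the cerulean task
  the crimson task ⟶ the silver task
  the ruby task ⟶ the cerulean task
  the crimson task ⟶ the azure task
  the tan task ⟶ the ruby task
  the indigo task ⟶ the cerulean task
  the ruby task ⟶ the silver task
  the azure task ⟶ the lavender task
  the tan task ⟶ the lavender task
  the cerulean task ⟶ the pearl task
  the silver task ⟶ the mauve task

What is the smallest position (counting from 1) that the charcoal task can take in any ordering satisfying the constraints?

The charcoal task has no prerequisites at all, so it can go in position 1.

1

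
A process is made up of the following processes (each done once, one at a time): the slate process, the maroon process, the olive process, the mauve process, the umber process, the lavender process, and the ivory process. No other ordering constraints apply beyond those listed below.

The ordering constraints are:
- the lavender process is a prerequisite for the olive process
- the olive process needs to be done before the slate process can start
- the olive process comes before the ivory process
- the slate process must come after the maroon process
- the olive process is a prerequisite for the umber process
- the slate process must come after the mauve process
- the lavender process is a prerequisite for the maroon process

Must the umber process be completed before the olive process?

No

The constraints actually force the olive process before the umber process (via the olive process → the umber process), not the other way around.
So the umber process does not have to come before the olive process — it cannot.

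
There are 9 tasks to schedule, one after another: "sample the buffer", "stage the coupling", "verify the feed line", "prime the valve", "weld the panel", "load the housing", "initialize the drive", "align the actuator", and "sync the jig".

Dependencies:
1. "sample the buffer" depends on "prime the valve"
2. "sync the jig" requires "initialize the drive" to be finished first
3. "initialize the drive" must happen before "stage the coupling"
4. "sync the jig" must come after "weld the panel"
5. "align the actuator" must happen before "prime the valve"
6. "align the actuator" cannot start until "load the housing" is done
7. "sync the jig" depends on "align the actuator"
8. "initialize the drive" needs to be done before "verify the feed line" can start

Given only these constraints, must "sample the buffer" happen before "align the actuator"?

There is a chain "align the actuator" → "prime the valve" → "sample the buffer", which puts "align the actuator" before "sample the buffer".
So "sample the buffer" never precedes "align the actuator".

No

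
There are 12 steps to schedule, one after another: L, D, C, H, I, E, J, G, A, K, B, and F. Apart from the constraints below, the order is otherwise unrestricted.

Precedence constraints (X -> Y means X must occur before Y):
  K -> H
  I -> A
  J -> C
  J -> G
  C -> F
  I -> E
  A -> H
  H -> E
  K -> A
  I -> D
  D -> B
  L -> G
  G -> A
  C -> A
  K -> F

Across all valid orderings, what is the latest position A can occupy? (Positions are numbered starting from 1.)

10

Following every chain forward from A, the steps that must come later are H, E — 2 of them.
So at least 2 steps follow A, putting A no later than position 10. That position is achievable by scheduling everything else first.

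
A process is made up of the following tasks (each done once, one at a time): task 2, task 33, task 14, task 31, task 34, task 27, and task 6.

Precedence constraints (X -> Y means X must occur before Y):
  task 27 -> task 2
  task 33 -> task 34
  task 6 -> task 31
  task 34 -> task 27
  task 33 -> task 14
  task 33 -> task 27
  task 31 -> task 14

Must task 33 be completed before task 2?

Yes

There is a constraint chain task 33 → task 27 → task 2.
That forces task 33 before task 2 in every valid schedule.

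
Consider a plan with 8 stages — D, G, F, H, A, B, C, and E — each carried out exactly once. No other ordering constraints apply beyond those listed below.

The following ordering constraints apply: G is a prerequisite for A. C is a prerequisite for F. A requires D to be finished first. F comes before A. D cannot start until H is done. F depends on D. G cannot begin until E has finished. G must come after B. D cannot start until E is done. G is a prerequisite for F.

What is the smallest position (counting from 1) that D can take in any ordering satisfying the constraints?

3

Working backwards through the constraints from D, its full set of required predecessors is H, E — 2 of them.
So at minimum 2 stages come before D, putting D no earlier than position 3. That position is achievable by scheduling exactly those predecessors first.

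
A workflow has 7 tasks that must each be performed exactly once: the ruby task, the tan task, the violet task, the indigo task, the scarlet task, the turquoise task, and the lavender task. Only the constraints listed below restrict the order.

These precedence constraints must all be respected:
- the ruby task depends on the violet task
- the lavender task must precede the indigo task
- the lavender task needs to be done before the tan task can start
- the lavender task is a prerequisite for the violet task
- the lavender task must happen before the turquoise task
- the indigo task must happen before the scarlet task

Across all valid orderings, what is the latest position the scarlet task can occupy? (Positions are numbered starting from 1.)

Nothing depends on the scarlet task, so it can be the final task, position 7.

7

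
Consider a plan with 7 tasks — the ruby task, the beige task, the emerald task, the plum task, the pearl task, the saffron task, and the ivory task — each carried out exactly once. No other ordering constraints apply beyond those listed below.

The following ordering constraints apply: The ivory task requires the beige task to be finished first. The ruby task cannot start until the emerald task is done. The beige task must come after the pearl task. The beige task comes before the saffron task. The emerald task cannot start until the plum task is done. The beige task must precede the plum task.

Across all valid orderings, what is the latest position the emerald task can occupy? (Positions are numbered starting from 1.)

6

The only task forced after the emerald task (directly or by a chain) is the ruby task.
So at least 1 task follows the emerald task, putting the emerald task no later than position 6. That position is achievable by scheduling everything else first.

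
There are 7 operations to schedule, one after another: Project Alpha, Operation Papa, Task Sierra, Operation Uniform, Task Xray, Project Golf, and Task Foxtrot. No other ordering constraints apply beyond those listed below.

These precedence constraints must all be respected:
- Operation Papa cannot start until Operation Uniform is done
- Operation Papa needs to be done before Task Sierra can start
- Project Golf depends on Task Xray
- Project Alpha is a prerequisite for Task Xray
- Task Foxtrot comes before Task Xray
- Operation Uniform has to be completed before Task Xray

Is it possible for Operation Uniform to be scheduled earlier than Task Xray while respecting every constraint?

Yes

The constraints force Operation Uniform before Task Xray, so yes — every valid ordering has Operation Uniform earlier.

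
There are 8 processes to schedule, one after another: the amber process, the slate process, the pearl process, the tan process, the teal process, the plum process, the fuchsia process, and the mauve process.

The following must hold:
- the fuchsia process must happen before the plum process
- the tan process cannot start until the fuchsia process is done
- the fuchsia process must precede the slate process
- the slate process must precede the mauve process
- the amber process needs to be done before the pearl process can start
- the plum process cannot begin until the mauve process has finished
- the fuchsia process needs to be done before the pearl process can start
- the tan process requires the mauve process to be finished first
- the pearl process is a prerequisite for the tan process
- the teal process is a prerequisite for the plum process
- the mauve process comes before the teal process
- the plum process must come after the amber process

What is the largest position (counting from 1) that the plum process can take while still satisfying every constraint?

8

No constraint forces any process after the plum process, so it can be placed last, in position 8.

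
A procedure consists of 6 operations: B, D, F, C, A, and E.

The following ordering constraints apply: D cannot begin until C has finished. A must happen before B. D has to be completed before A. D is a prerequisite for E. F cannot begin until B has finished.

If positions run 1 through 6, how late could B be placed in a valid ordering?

5

Following the constraints forward from B, its only required successor is F.
With 1 mandatory successor out of 6 operations total, the latest slot for B is 6−1 = 5, and it's reachable by doing all non-successors before B.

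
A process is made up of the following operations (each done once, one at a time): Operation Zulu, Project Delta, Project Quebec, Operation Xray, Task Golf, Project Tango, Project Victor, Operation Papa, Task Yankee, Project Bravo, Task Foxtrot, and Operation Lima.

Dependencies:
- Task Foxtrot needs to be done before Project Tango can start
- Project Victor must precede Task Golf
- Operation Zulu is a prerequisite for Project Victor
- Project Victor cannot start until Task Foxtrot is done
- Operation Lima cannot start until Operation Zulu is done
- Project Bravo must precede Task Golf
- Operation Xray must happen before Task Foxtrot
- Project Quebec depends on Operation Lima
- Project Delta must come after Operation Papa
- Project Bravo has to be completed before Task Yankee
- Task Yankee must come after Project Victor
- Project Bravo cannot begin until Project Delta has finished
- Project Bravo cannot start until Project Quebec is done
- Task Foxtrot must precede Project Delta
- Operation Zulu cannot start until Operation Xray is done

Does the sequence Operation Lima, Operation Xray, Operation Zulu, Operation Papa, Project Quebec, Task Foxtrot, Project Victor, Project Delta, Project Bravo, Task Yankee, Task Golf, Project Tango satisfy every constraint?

No

The sequence places Operation Lima ahead of Operation Zulu.
Since Operation Zulu is required before Operation Lima, the ordering is invalid.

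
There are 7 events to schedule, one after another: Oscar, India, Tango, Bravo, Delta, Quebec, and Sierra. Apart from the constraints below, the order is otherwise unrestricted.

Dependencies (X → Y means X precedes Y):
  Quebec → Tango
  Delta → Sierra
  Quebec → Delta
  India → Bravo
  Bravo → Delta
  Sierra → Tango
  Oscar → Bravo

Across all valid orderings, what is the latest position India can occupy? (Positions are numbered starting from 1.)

3

Every event that must follow India has to come after it. Tracing all chains starting from India, those events are: Tango, Bravo, Delta, Sierra — 4 in total.
With 4 mandatory successors out of 7 events total, the latest slot for India is 7−4 = 3, and it's reachable by doing all non-successors before India.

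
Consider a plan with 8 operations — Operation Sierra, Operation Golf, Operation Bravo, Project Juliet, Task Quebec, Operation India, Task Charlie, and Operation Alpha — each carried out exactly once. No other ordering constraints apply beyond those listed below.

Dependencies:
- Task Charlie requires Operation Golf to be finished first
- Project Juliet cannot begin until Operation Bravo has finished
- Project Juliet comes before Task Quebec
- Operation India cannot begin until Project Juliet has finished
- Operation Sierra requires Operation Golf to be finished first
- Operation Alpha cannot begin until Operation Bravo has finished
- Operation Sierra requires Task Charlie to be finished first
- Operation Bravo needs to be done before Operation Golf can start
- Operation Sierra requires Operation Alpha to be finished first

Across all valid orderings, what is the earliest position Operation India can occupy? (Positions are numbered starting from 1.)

The operations that are forced before Operation India, directly or transitively, are Operation Bravo, Project Juliet. That's 2 operations.
With 2 mandatory predecessors, the earliest Operation India can sit is position 2+1 = 3, and placing just those 2 first achieves it.

3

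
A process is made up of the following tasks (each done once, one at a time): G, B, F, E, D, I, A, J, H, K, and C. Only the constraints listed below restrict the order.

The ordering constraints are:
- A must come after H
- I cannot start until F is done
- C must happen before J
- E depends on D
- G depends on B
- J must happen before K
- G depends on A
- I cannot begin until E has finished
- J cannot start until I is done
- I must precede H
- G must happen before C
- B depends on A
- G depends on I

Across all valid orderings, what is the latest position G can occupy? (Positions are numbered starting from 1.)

8

Following every chain forward from G, the tasks that must come later are J, K, C — 3 of them.
With 3 mandatory successors out of 11 tasks total, the latest slot for G is 11−3 = 8, and it's reachable by doing all non-successors before G.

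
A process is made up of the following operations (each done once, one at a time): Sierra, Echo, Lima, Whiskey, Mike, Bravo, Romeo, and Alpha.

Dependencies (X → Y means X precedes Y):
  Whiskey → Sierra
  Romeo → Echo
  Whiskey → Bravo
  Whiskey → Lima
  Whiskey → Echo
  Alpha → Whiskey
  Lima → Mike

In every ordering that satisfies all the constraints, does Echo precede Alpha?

The constraints actually force Alpha before Echo (via Alpha → Whiskey → Echo), not the other way around.
So Echo does not have to come before Alpha — it cannot.

No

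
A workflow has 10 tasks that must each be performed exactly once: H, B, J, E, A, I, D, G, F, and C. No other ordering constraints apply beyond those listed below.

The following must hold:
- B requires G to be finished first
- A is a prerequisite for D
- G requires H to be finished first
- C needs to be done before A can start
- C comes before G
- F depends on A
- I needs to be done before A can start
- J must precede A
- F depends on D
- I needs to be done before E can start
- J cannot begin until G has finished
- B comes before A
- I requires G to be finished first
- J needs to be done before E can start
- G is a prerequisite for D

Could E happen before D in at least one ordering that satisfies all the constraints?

Yes

Nothing in the constraints forces D before E — there is no chain from D to E.
So a valid ordering placing E earlier than D exists.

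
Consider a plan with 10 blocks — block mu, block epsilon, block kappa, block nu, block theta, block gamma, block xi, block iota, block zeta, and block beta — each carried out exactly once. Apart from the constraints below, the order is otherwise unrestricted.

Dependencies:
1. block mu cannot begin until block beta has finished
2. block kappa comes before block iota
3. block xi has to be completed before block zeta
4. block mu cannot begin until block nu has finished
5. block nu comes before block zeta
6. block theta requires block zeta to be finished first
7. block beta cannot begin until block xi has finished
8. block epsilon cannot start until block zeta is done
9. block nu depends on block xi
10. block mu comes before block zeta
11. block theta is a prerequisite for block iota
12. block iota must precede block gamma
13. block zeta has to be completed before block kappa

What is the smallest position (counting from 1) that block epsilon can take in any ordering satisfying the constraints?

6

Working backwards through the constraints from block epsilon, its full set of required predecessors is block mu, block nu, block xi, block zeta, block beta — 5 of them.
So at minimum 5 blocks come before block epsilon, putting block epsilon no earlier than position 6. That position is achievable by scheduling exactly those predecessors first.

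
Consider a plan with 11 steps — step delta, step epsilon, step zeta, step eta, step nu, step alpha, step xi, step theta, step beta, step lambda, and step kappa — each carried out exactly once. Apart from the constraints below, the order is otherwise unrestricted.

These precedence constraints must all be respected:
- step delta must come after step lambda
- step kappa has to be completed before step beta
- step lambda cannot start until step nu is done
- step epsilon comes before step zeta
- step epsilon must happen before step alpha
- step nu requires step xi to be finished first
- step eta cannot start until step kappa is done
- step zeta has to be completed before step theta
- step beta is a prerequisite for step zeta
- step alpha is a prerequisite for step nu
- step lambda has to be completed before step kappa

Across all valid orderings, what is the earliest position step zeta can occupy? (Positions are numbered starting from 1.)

Every step that must precede step zeta has to come before it. Tracing all chains that end at step zeta, those steps are: step epsilon, step nu, step alpha, step xi, step beta, step lambda, step kappa — 7 in total.
So at minimum 7 steps come before step zeta, putting step zeta no earlier than position 8. That position is achievable by scheduling exactly those predecessors first.

8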